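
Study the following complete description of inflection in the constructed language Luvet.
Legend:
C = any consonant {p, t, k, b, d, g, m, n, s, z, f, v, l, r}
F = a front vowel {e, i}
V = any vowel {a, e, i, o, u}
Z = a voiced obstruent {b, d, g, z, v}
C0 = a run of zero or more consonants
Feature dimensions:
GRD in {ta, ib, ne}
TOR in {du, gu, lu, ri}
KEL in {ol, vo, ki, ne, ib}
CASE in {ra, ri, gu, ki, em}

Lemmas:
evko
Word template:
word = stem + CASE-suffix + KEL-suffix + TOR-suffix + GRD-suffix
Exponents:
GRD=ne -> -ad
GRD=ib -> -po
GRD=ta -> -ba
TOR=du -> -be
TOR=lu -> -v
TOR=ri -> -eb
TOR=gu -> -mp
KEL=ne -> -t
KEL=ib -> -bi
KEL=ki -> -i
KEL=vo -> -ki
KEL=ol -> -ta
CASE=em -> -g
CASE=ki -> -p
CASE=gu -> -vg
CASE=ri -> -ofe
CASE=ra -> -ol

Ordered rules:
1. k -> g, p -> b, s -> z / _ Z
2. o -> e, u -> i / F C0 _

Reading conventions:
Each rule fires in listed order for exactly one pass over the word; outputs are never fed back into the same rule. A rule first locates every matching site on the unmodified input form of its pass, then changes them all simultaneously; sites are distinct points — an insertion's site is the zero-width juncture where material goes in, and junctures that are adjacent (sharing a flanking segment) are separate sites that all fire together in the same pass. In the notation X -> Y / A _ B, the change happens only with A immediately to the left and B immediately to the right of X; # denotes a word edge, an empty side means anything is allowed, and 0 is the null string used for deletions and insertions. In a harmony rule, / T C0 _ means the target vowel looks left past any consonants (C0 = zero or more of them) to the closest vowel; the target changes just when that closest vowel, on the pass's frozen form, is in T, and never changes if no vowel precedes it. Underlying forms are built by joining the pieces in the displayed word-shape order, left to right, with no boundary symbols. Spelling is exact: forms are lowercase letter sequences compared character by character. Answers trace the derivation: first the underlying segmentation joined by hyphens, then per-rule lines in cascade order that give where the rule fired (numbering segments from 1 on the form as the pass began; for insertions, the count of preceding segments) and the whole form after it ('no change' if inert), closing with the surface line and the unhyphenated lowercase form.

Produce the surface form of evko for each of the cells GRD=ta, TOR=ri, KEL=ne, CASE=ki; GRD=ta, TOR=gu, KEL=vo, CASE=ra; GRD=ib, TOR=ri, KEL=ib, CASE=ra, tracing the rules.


cell GRD=ta, TOR=ri, KEL=ne, CASE=ki:
underlying: evko-p-t-eb-ba
1. k -> g, p -> b, s -> z / _ Z: no change
2. o -> e, u -> i / F C0 _: fires at position(s) 4: evkeptebba
surface: evkeptebba

cell GRD=ta, TOR=gu, KEL=vo, CASE=ra:
underlying: evko-ol-ki-mp-ba
1. k -> g, p -> b, s -> z / _ Z: fires at position(s) 10: evkoolkimbba
2. o -> e, u -> i / F C0 _: fires at position(s) 4: evkeolkimbba
surface: evkeolkimbba

cell GRD=ib, TOR=ri, KEL=ib, CASE=ra:
underlying: evko-ol-bi-eb-po
1. k -> g, p -> b, s -> z / _ Z: no change
2. o -> e, u -> i / F C0 _: fires at position(s) 4, 12: evkeolbiebpe
surface: evkeolbiebpe


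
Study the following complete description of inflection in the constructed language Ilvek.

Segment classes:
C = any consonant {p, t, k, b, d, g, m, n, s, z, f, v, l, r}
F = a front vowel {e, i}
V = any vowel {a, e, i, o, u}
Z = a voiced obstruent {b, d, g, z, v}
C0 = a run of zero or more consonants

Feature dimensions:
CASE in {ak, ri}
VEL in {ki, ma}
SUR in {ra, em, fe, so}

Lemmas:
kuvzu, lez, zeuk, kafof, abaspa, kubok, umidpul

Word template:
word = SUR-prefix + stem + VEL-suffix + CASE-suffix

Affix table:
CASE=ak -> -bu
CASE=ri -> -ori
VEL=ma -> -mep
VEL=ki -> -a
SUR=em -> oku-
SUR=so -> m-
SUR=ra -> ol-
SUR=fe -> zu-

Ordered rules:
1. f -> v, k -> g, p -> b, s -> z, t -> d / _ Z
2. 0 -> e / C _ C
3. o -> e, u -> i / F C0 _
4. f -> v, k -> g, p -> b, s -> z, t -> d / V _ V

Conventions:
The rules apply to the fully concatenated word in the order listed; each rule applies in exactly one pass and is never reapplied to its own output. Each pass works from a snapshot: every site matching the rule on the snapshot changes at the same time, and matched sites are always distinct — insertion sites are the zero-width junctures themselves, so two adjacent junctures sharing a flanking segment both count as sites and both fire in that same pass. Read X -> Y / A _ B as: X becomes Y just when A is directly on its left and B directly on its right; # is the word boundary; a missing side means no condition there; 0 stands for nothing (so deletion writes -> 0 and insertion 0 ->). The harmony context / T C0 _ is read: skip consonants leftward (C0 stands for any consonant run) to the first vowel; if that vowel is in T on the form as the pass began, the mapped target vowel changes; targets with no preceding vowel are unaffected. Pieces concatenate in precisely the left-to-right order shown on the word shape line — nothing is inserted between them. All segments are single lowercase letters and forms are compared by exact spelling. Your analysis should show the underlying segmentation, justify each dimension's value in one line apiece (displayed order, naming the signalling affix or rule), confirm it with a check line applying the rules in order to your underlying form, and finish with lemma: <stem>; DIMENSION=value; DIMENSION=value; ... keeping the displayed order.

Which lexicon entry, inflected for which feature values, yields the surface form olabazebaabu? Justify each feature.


underlying: ol-abaspa-a-bu
CASE=ak - signalled by the affix -bu
VEL=ki - signalled by the affix -a
SUR=ra - signalled by the affix ol-
check: olabaspaabu -> olabaspaabu -> olabasepaabu -> olabasepaabu -> olabazebaabu
lemma: abaspa; CASE=ak; VEL=ki; SUR=ra


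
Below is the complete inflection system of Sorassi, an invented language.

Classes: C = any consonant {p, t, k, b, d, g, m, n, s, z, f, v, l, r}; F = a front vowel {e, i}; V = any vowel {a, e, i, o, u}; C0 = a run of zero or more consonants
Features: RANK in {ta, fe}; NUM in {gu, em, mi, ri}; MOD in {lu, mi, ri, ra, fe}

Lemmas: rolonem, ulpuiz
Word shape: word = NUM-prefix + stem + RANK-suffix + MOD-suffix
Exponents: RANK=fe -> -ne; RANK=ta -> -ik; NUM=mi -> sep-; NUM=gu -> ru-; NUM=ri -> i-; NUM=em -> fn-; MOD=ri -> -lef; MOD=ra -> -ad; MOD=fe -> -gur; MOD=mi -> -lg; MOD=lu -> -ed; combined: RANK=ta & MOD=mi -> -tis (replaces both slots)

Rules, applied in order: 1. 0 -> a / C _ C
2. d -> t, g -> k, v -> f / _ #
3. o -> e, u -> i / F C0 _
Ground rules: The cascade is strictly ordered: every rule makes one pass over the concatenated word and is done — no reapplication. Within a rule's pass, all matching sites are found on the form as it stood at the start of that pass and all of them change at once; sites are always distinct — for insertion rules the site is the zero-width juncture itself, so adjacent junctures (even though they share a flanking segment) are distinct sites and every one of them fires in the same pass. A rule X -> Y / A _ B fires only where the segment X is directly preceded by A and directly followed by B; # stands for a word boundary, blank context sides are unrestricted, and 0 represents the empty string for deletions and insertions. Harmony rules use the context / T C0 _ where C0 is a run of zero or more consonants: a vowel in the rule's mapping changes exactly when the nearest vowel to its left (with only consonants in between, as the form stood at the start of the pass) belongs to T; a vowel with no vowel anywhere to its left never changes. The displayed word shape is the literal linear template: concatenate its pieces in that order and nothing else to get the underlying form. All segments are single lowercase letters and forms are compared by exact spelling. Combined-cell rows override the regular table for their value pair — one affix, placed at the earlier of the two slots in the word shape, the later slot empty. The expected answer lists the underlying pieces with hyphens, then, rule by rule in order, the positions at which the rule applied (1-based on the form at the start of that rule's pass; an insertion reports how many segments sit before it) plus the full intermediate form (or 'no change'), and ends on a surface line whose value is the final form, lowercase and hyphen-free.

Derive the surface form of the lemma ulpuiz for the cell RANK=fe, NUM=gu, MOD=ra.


underlying: ru-ulpuiz-ne-ad
1. 0 -> a / C _ C: inserts after position(s) 4, 8: ruulapuizanead
2. d -> t, g -> k, v -> f / _ #: fires at position(s) 14: ruulapuizaneat
3. o -> e, u -> i / F C0 _: no change
surface: ruulapuizaneat


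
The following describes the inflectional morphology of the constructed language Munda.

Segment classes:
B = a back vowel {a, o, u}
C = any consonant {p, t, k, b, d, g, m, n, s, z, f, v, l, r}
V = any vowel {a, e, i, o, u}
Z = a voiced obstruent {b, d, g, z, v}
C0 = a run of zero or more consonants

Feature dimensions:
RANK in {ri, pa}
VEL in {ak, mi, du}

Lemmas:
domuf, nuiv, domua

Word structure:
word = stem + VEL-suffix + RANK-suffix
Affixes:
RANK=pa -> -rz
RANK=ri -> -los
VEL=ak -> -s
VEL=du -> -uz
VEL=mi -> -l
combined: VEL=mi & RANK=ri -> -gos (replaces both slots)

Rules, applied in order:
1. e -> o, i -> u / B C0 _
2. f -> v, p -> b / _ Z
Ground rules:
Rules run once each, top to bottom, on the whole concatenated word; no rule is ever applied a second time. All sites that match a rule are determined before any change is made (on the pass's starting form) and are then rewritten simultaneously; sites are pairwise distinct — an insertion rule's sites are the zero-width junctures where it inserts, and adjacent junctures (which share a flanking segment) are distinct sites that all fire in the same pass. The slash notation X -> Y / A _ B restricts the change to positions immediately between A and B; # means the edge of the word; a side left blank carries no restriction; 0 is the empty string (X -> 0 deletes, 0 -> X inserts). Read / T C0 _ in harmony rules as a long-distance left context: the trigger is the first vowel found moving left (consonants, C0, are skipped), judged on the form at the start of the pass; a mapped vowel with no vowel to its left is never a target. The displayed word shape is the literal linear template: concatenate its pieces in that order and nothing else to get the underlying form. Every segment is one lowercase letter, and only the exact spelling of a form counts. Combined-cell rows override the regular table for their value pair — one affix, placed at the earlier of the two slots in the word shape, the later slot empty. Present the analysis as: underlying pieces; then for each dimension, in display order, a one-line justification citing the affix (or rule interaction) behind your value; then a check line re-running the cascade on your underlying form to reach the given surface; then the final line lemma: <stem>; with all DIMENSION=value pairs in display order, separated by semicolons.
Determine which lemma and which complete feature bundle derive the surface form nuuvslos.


underlying: nuiv-s-los
RANK=ri - signalled by the affix -los
VEL=ak - signalled by the affix -s
check: nuivslos -> nuuvslos -> nuuvslos
lemma: nuiv; RANK=ri; VEL=ak


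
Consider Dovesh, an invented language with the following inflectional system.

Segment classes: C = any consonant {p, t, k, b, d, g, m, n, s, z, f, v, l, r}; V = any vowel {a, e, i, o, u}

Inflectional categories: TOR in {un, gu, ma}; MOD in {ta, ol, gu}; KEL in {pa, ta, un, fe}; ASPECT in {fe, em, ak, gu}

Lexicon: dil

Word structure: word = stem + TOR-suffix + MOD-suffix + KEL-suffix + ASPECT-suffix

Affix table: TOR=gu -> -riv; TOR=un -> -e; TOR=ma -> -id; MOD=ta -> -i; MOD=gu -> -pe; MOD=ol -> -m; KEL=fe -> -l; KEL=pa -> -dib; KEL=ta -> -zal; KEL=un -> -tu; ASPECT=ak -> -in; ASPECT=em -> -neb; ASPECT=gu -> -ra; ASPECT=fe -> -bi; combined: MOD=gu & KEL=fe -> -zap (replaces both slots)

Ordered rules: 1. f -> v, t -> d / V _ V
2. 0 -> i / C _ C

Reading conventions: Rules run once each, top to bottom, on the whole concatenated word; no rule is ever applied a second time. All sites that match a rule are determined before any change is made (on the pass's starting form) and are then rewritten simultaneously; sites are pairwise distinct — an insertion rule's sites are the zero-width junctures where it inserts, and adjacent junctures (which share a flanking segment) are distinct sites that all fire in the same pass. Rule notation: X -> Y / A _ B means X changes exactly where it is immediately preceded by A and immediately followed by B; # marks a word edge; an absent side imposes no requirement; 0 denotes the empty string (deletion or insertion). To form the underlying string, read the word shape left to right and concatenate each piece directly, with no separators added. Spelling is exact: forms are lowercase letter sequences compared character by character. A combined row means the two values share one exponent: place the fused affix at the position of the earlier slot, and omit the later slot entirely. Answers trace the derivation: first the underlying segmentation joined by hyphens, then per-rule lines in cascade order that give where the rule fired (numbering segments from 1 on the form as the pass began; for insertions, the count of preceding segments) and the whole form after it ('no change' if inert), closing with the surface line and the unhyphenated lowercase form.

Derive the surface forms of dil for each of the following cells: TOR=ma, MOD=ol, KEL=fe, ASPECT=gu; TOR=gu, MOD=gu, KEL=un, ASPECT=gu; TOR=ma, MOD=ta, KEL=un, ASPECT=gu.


cell TOR=ma, MOD=ol, KEL=fe, ASPECT=gu:
underlying: dil-id-m-l-ra
1. f -> v, t -> d / V _ V: no change
2. 0 -> i / C _ C: inserts after position(s) 5, 6, 7: dilidimilira
surface: dilidimilira

cell TOR=gu, MOD=gu, KEL=un, ASPECT=gu:
underlying: dil-riv-pe-tu-ra
1. f -> v, t -> d / V _ V: fires at position(s) 9: dilrivpedura
2. 0 -> i / C _ C: inserts after position(s) 3, 6: dilirivipedura
surface: dilirivipedura

cell TOR=ma, MOD=ta, KEL=un, ASPECT=gu:
underlying: dil-id-i-tu-ra
1. f -> v, t -> d / V _ V: fires at position(s) 7: dilididura
2. 0 -> i / C _ C: no change
surface: dilididura


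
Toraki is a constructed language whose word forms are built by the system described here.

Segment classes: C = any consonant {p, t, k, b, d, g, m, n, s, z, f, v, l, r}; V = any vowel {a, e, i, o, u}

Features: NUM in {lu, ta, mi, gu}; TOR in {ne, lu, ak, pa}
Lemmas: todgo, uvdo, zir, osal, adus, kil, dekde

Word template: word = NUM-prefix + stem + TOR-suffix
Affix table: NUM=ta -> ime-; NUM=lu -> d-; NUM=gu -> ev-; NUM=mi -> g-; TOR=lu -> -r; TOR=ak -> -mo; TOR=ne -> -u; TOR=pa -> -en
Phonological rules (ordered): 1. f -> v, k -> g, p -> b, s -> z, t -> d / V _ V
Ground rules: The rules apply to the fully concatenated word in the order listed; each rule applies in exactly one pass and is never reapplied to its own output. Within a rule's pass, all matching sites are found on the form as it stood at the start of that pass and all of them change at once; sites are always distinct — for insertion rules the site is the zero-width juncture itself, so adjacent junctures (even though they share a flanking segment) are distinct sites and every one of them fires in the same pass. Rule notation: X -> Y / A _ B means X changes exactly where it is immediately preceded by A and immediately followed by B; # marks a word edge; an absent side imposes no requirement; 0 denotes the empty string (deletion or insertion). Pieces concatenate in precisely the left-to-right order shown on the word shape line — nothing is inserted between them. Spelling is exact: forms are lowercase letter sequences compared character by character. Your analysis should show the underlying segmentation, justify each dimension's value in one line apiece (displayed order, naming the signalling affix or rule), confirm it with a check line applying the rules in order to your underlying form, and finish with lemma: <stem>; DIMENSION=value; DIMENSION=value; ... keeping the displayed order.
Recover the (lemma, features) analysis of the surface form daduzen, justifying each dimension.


underlying: d-adus-en
NUM=lu - signalled by the affix d-
TOR=pa - signalled by the affix -en
check: dadusen -> daduzen
lemma: adus; NUM=lu; TOR=pa


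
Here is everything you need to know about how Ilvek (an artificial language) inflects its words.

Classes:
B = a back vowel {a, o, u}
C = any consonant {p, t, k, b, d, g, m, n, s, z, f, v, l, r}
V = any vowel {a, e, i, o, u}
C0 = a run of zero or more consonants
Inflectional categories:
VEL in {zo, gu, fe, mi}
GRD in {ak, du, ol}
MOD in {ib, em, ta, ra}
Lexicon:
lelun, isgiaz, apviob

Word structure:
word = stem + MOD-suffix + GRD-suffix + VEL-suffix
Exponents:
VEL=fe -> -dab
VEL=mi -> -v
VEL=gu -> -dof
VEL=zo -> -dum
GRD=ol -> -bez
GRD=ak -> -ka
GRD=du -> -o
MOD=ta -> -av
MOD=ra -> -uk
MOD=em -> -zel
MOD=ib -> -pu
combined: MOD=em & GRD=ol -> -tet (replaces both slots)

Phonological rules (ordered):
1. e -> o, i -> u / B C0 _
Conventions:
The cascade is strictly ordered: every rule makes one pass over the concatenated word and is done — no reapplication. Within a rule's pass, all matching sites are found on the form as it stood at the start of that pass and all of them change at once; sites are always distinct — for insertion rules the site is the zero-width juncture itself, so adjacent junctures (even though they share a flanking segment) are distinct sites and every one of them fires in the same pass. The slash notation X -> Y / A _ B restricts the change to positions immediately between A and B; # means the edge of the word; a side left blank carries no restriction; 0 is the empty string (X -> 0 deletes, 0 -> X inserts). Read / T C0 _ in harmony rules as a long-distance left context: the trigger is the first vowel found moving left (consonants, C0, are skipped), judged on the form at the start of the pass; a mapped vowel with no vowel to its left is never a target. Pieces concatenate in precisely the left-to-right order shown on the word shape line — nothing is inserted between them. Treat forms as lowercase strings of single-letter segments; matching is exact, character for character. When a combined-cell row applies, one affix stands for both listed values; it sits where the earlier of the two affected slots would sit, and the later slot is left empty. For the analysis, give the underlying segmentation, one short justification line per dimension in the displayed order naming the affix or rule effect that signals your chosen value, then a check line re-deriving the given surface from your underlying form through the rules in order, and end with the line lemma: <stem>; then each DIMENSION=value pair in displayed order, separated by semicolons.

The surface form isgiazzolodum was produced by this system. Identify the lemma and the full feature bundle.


underlying: isgiaz-zel-o-dum
VEL=zo - signalled by the affix -dum
GRD=du - signalled by the affix -o
MOD=em - signalled by the affix -zel
check: isgiazzelodum -> isgiazzolodum
lemma: isgiaz; VEL=zo; GRD=du; MOD=em


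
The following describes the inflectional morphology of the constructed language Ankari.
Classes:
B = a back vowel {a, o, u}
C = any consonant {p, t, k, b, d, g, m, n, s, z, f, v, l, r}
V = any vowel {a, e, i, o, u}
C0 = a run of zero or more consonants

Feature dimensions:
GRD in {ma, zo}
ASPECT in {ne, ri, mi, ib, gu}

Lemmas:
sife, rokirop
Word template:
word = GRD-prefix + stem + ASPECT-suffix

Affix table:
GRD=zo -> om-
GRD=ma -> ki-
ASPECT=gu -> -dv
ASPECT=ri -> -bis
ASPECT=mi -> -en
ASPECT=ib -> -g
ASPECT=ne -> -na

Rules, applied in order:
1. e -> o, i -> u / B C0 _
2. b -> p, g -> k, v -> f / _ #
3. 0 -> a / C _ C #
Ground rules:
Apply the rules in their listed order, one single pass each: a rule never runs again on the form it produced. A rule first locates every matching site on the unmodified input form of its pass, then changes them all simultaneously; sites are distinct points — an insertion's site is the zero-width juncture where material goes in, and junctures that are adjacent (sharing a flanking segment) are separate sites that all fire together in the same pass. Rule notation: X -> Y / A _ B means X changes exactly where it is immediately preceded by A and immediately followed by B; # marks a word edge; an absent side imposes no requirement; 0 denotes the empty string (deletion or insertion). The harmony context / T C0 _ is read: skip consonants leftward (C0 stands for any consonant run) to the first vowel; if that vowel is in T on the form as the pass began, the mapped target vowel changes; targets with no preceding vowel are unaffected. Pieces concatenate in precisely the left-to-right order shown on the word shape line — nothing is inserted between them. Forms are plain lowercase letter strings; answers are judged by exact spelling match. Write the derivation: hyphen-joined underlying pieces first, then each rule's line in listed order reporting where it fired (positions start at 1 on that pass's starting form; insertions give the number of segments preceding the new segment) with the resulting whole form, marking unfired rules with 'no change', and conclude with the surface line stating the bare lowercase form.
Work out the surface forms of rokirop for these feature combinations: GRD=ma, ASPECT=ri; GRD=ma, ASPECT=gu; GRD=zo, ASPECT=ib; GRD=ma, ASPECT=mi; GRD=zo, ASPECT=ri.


cell GRD=ma, ASPECT=ri:
underlying: ki-rokirop-bis
1. e -> o, i -> u / B C0 _: fires at position(s) 6, 11: kirokuropbus
2. b -> p, g -> k, v -> f / _ #: no change
3. 0 -> a / C _ C #: no change
surface: kirokuropbus

cell GRD=ma, ASPECT=gu:
underlying: ki-rokirop-dv
1. e -> o, i -> u / B C0 _: fires at position(s) 6: kirokuropdv
2. b -> p, g -> k, v -> f / _ #: fires at position(s) 11: kirokuropdf
3. 0 -> a / C _ C #: inserts after position(s) 10: kirokuropdaf
surface: kirokuropdaf

cell GRD=zo, ASPECT=ib:
underlying: om-rokirop-g
1. e -> o, i -> u / B C0 _: fires at position(s) 6: omrokuropg
2. b -> p, g -> k, v -> f / _ #: fires at position(s) 10: omrokuropk
3. 0 -> a / C _ C #: inserts after position(s) 9: omrokuropak
surface: omrokuropak

cell GRD=ma, ASPECT=mi:
underlying: ki-rokirop-en
1. e -> o, i -> u / B C0 _: fires at position(s) 6, 10: kirokuropon
2. b -> p, g -> k, v -> f / _ #: no change
3. 0 -> a / C _ C #: no change
surface: kirokuropon

cell GRD=zo, ASPECT=ri:
underlying: om-rokirop-bis
1. e -> o, i -> u / B C0 _: fires at position(s) 6, 11: omrokuropbus
2. b -> p, g -> k, v -> f / _ #: no change
3. 0 -> a / C _ C #: no change
surface: omrokuropbus


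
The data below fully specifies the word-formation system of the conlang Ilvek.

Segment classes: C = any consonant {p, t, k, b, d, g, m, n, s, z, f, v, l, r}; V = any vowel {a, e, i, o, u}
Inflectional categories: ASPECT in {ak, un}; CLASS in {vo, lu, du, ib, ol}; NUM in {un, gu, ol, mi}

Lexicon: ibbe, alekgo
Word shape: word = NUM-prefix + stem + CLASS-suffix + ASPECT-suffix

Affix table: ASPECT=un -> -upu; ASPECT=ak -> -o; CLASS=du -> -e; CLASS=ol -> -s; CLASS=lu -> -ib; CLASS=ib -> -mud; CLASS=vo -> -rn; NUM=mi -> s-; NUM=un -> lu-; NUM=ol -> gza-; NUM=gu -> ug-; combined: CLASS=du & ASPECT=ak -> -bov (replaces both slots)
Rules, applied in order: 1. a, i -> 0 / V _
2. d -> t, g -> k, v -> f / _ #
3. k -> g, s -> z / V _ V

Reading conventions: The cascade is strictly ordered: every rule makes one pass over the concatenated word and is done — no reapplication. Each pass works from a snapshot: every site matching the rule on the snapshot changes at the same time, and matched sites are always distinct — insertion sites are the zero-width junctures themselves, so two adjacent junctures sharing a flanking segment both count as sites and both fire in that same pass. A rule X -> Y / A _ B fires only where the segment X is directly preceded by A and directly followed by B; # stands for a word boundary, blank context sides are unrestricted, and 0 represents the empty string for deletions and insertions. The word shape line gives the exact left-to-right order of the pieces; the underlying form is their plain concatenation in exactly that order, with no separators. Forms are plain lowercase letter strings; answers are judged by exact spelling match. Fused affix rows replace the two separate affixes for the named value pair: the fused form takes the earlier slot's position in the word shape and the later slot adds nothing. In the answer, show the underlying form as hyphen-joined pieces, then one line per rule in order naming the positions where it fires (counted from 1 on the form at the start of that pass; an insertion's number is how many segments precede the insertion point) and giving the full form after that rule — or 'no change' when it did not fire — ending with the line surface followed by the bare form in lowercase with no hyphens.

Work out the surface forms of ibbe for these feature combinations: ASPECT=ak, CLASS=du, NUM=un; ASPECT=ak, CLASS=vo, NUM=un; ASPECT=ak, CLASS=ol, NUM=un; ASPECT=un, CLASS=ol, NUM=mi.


cell ASPECT=ak, CLASS=du, NUM=un:
underlying: lu-ibbe-bov
1. a, i -> 0 / V _: fires at position(s) 3: lubbebov
2. d -> t, g -> k, v -> f / _ #: fires at position(s) 8: lubbebof
3. k -> g, s -> z / V _ V: no change
surface: lubbebof

cell ASPECT=ak, CLASS=vo, NUM=un:
underlying: lu-ibbe-rn-o
1. a, i -> 0 / V _: fires at position(s) 3: lubberno
2. d -> t, g -> k, v -> f / _ #: no change
3. k -> g, s -> z / V _ V: no change
surface: lubberno

cell ASPECT=ak, CLASS=ol, NUM=un:
underlying: lu-ibbe-s-o
1. a, i -> 0 / V _: fires at position(s) 3: lubbeso
2. d -> t, g -> k, v -> f / _ #: no change
3. k -> g, s -> z / V _ V: fires at position(s) 6: lubbezo
surface: lubbezo

cell ASPECT=un, CLASS=ol, NUM=mi:
underlying: s-ibbe-s-upu
1. a, i -> 0 / V _: no change
2. d -> t, g -> k, v -> f / _ #: no change
3. k -> g, s -> z / V _ V: fires at position(s) 6: sibbezupu
surface: sibbezupu


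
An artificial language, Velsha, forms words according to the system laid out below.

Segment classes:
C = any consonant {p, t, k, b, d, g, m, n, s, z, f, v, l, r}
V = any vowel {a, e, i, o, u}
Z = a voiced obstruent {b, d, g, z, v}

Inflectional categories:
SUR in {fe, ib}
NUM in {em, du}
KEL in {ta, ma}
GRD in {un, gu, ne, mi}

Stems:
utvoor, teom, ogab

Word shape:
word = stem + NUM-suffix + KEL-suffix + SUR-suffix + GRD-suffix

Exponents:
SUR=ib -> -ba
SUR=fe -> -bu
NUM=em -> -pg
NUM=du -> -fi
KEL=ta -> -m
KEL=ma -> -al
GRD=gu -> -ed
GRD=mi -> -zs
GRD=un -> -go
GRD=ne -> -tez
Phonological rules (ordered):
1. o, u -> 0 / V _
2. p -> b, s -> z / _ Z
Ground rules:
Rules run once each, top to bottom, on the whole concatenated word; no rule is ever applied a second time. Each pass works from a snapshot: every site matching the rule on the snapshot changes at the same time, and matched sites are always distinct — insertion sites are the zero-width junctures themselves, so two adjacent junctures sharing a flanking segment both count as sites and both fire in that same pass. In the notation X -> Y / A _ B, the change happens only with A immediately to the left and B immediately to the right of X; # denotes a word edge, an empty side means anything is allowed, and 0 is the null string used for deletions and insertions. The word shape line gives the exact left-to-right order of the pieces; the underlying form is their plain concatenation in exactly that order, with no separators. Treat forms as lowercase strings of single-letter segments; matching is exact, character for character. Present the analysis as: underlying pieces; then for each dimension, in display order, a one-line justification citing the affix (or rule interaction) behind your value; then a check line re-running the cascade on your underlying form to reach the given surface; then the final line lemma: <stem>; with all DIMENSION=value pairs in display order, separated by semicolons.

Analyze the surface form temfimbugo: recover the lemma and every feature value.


underlying: teom-fi-m-bu-go
SUR=fe - signalled by the affix -bu
NUM=du - signalled by the affix -fi
KEL=ta - signalled by the affix -m
GRD=un - signalled by the affix -go
check: teomfimbugo -> temfimbugo -> temfimbugo
lemma: teom; SUR=fe; NUM=du; KEL=ta; GRD=un


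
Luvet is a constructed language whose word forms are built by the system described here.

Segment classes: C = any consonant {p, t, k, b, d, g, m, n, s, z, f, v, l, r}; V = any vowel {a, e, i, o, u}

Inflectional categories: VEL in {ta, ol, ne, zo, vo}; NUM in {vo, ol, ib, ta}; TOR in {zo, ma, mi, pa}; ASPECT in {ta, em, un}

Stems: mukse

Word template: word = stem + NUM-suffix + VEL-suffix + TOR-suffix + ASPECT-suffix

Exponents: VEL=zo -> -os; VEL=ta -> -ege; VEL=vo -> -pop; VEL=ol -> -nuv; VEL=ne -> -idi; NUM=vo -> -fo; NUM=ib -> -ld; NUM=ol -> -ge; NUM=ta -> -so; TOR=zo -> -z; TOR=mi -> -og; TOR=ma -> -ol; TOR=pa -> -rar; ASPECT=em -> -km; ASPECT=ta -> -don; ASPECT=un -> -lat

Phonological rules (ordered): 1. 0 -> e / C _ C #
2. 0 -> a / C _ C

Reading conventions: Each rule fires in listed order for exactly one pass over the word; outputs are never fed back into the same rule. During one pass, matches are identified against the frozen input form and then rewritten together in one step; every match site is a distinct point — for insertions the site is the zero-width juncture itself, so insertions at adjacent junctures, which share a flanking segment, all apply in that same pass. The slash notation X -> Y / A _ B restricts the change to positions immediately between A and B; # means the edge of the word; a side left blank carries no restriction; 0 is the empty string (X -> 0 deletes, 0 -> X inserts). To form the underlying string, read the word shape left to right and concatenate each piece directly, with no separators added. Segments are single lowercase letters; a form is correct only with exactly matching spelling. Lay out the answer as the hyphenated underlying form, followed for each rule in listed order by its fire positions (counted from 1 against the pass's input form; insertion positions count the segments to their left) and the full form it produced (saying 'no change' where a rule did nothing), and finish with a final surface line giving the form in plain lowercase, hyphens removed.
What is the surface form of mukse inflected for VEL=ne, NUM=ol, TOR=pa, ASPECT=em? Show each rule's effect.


underlying: mukse-ge-idi-rar-km
1. 0 -> e / C _ C #: inserts after position(s) 14: muksegeidirarkem
2. 0 -> a / C _ C: inserts after position(s) 3, 13: mukasegeidirarakem
surface: mukasegeidirarakem


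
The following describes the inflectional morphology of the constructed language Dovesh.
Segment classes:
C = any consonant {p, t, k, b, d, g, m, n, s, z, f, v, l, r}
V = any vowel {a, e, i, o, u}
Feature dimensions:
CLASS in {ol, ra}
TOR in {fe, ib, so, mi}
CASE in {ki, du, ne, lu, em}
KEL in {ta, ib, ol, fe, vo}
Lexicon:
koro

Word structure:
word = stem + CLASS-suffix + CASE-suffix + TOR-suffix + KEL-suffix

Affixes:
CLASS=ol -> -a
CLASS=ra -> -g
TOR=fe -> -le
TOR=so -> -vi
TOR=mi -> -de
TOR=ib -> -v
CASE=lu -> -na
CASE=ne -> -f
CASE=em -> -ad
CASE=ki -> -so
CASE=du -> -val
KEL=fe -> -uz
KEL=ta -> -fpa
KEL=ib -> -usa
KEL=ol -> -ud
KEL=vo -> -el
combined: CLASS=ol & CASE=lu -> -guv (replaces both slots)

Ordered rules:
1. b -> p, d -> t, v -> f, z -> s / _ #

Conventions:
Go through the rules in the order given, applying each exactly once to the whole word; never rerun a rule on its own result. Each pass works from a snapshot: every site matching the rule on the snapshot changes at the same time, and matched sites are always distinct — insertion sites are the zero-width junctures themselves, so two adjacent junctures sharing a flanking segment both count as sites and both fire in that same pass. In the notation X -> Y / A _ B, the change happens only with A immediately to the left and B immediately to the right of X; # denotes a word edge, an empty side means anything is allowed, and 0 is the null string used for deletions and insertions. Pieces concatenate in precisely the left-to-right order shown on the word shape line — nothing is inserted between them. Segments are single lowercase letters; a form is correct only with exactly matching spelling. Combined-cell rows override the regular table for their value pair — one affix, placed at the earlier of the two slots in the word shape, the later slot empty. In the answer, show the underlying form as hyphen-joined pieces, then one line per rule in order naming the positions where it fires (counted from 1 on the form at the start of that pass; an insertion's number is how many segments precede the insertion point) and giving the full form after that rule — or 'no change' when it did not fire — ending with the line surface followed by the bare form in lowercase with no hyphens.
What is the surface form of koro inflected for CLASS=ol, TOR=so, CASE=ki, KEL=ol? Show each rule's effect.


underlying: koro-a-so-vi-ud
1. b -> p, d -> t, v -> f, z -> s / _ #: fires at position(s) 11: koroasoviut
surface: koroasoviut


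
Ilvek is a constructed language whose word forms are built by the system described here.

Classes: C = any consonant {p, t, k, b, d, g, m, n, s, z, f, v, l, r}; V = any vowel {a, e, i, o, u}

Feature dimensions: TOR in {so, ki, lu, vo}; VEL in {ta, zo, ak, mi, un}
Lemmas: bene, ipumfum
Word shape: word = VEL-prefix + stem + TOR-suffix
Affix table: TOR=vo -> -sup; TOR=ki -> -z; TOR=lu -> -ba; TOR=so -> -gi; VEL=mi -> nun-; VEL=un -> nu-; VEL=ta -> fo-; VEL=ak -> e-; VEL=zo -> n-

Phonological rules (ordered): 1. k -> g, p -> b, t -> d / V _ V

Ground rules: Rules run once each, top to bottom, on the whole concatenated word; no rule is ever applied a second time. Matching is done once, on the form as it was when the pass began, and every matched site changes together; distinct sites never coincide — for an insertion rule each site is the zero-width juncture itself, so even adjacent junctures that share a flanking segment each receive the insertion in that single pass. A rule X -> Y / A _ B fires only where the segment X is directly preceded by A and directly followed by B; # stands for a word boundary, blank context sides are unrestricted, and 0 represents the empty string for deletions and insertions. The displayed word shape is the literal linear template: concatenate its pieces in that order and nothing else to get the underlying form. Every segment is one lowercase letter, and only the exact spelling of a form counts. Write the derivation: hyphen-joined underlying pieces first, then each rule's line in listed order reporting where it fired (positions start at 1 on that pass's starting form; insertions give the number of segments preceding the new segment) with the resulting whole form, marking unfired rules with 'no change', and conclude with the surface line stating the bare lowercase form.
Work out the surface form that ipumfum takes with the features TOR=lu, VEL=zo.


underlying: n-ipumfum-ba
1. k -> g, p -> b, t -> d / V _ V: fires at position(s) 3: nibumfumba
surface: nibumfumba


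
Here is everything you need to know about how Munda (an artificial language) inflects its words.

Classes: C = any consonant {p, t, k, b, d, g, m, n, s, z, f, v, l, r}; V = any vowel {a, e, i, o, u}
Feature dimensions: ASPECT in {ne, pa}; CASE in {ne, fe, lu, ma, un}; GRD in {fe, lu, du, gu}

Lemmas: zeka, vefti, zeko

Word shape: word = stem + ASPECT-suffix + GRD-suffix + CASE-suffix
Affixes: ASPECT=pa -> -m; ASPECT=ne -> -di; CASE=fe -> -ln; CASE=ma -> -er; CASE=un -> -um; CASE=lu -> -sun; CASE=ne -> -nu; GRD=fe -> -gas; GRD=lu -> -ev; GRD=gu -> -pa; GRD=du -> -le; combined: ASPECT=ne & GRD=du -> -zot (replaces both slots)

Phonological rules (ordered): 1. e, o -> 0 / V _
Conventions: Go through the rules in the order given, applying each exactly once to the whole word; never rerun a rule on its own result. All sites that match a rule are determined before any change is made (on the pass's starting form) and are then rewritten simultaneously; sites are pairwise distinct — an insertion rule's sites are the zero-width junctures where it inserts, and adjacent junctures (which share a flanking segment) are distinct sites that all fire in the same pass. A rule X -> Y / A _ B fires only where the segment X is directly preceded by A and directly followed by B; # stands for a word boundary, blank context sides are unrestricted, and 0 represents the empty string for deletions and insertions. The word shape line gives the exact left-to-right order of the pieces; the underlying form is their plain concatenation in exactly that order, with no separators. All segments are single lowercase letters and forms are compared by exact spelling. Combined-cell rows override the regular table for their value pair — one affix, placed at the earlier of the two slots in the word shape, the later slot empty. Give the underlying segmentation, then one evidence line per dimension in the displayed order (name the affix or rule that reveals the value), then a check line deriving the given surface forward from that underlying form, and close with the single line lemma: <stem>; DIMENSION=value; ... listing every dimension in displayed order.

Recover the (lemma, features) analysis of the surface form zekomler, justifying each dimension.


underlying: zeko-m-le-er
ASPECT=pa - signalled by the affix -m
CASE=ma - signalled by the affix -er
GRD=du - signalled by the affix -le
check: zekomleer -> zekomler
lemma: zeko; ASPECT=pa; CASE=ma; GRD=du


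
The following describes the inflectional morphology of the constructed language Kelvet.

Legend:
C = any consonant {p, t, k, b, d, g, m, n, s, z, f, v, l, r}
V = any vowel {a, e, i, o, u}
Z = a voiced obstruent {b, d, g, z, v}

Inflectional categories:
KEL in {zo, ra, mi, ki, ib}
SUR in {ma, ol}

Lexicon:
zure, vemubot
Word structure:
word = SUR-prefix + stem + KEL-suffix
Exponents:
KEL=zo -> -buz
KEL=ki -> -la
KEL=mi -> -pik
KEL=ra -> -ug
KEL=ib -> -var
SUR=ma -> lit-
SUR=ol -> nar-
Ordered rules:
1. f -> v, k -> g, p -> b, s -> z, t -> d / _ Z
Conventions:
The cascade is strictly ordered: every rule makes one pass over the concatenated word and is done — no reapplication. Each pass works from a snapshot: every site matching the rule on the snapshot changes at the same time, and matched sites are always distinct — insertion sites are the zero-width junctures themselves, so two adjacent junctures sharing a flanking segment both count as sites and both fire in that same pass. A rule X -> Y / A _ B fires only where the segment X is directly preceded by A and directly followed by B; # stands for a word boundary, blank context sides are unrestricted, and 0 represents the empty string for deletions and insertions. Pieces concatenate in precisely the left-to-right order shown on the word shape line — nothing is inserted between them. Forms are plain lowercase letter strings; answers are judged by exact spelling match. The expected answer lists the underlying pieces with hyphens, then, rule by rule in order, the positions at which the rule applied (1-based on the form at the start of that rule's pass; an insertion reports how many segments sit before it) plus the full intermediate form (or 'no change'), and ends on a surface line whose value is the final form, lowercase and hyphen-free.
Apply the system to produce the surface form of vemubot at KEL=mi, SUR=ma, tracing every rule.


underlying: lit-vemubot-pik
1. f -> v, k -> g, p -> b, s -> z, t -> d / _ Z: fires at position(s) 3: lidvemubotpik
surface: lidvemubotpik


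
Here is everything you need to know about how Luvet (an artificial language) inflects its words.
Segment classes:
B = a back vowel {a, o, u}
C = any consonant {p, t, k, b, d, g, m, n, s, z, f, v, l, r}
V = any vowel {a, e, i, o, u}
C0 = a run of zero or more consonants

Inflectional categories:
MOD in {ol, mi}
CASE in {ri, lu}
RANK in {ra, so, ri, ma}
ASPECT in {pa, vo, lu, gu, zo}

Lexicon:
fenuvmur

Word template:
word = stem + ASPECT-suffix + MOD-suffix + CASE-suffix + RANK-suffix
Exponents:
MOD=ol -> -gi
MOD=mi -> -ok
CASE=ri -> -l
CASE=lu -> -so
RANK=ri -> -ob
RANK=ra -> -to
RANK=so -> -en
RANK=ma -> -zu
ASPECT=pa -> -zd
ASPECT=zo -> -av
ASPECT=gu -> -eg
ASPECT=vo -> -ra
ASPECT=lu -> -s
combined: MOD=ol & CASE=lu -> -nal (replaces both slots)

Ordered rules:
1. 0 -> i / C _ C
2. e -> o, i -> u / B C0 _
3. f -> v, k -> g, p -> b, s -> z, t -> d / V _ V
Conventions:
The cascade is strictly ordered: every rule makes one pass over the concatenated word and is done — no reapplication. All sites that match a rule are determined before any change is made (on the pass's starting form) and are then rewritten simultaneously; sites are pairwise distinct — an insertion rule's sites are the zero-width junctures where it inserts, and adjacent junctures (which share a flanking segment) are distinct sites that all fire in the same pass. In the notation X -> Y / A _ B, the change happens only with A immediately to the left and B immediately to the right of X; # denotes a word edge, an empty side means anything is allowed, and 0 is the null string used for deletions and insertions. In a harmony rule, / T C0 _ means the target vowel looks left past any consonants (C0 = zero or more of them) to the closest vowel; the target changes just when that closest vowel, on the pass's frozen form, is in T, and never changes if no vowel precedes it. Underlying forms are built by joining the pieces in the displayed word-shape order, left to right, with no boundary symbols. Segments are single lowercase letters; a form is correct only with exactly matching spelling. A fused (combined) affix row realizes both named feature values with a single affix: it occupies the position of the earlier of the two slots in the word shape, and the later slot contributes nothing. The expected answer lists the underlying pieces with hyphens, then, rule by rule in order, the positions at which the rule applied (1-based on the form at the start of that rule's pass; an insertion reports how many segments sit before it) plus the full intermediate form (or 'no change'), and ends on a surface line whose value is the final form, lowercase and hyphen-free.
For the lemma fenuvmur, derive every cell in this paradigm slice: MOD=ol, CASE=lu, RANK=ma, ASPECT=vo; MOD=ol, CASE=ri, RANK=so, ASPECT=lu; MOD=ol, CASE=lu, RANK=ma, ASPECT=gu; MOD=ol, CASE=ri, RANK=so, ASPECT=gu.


cell MOD=ol, CASE=lu, RANK=ma, ASPECT=vo:
underlying: fenuvmur-ra-nal-zu
1. 0 -> i / C _ C: inserts after position(s) 5, 8, 13: fenuvimuriranalizu
2. e -> o, i -> u / B C0 _: fires at position(s) 6, 10, 16: fenuvumururanaluzu
3. f -> v, k -> g, p -> b, s -> z, t -> d / V _ V: no change
surface: fenuvumururanaluzu

cell MOD=ol, CASE=ri, RANK=so, ASPECT=lu:
underlying: fenuvmur-s-gi-l-en
1. 0 -> i / C _ C: inserts after position(s) 5, 8, 9: fenuvimurisigilen
2. e -> o, i -> u / B C0 _: fires at position(s) 6, 10: fenuvumurusigilen
3. f -> v, k -> g, p -> b, s -> z, t -> d / V _ V: fires at position(s) 11: fenuvumuruzigilen
surface: fenuvumuruzigilen

cell MOD=ol, CASE=lu, RANK=ma, ASPECT=gu:
underlying: fenuvmur-eg-nal-zu
1. 0 -> i / C _ C: inserts after position(s) 5, 10, 13: fenuvimureginalizu
2. e -> o, i -> u / B C0 _: fires at position(s) 6, 10, 16: fenuvumuroginaluzu
3. f -> v, k -> g, p -> b, s -> z, t -> d / V _ V: no change
surface: fenuvumuroginaluzu

cell MOD=ol, CASE=ri, RANK=so, ASPECT=gu:
underlying: fenuvmur-eg-gi-l-en
1. 0 -> i / C _ C: inserts after position(s) 5, 10: fenuvimuregigilen
2. e -> o, i -> u / B C0 _: fires at position(s) 6, 10: fenuvumurogigilen
3. f -> v, k -> g, p -> b, s -> z, t -> d / V _ V: no change
surface: fenuvumurogigilen
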